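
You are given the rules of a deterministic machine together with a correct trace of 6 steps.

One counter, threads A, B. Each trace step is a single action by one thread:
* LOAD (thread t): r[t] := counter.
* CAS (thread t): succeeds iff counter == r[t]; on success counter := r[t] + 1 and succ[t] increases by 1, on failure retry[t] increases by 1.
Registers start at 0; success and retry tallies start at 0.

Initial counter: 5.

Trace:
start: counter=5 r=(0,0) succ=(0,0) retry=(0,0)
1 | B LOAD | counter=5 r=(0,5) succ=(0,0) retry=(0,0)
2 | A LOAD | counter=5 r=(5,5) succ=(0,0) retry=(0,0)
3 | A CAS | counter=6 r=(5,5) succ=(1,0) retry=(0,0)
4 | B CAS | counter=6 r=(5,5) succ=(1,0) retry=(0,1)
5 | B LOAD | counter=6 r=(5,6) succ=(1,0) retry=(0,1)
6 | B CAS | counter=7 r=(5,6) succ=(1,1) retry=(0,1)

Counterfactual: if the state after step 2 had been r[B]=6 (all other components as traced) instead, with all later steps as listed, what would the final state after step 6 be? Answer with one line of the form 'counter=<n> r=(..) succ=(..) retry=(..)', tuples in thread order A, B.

state after step 2 := counter=5 r=(5,6) succ=(0,0) retry=(0,0)
3 | A CAS | counter=6 r=(5,6) succ=(1,0) retry=(0,0)
4 | B CAS | counter=7 r=(5,6) succ=(1,1) retry=(0,0)
5 | B LOAD | counter=7 r=(5,7) succ=(1,1) retry=(0,0)
6 | B CAS | counter=8 r=(5,7) succ=(1,2) retry=(0,0)

counter=8 r=(5,7) succ=(1,2) retry=(0,0)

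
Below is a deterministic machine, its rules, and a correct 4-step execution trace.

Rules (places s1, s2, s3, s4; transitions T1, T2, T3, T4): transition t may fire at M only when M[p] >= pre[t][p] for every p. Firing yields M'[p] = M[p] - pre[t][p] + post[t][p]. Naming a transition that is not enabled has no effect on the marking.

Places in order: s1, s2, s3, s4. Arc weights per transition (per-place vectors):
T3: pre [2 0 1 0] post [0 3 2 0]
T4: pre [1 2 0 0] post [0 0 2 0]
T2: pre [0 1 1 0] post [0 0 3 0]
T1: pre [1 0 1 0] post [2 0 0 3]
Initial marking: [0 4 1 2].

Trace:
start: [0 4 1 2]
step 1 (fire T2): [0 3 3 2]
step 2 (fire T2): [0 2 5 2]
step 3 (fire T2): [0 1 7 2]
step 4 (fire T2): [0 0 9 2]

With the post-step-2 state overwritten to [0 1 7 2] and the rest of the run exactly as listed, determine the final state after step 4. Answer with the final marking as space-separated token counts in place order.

state after step 2 := [0 1 7 2]
step 3 (fire T2): [0 0 9 2]
step 4 (fire T2): [0 0 9 2]

0 0 9 2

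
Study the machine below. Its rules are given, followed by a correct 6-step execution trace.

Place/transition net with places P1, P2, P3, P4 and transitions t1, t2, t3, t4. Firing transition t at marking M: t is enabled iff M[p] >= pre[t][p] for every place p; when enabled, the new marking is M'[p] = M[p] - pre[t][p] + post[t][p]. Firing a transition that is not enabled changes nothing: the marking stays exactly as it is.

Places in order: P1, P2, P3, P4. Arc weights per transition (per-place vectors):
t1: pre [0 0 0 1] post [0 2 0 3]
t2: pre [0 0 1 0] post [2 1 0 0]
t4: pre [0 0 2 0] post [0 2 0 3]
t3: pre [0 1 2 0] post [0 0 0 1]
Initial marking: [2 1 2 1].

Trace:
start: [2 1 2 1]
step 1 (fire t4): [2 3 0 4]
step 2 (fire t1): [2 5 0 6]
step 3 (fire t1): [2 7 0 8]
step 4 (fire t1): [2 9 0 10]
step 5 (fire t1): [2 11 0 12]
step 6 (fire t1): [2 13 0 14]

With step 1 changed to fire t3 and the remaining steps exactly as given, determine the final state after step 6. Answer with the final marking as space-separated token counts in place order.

(re-executing from step 1 with the substitution; state before step 1: [2 1 2 1])
step 1 (fire t3): [2 0 0 2]
step 2 (fire t1): [2 2 0 4]
step 3 (fire t1): [2 4 0 6]
step 4 (fire t1): [2 6 0 8]
step 5 (fire t1): [2 8 0 10]
step 6 (fire t1): [2 10 0 12]

2 10 0 12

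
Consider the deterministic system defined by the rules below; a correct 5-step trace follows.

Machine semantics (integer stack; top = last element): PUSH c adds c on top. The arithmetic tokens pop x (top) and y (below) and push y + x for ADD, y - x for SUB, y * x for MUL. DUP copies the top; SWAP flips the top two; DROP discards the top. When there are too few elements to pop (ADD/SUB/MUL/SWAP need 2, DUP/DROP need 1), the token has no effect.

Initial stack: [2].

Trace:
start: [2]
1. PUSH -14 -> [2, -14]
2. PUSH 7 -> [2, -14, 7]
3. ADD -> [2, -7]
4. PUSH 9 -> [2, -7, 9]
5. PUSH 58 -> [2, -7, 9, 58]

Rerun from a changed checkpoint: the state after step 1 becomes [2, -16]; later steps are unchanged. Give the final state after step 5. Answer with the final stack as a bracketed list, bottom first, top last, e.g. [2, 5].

state after step 1 := [2, -16]
2. PUSH 7 -> [2, -16, 7]
3. ADD -> [2, -9]
4. PUSH 9 -> [2, -9, 9]
5. PUSH 58 -> [2, -9, 9, 58]

[2, -9, 9, 58]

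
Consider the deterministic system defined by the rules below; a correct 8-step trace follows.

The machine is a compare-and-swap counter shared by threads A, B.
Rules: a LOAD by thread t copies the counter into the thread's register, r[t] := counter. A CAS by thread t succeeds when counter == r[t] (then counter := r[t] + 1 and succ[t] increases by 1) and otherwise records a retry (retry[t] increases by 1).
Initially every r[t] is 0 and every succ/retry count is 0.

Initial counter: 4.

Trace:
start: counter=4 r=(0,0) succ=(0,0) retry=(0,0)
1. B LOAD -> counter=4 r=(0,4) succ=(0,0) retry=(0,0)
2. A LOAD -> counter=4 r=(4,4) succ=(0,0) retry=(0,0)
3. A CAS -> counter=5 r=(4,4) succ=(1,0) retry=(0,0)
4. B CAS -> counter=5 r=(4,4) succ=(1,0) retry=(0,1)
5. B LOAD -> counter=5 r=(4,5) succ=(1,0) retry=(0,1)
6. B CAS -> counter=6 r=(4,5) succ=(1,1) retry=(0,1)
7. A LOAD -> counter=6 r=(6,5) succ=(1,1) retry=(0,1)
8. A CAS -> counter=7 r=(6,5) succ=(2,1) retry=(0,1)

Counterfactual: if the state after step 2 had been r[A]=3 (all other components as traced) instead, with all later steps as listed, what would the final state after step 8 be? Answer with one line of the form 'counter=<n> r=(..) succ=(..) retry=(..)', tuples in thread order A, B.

counter=7 r=(6,5) succ=(1,2) retry=(1,0)

state after step 2 := counter=4 r=(3,4) succ=(0,0) retry=(0,0)
3. A CAS -> counter=4 r=(3,4) succ=(0,0) retry=(1,0)
4. B CAS -> counter=5 r=(3,4) succ=(0,1) retry=(1,0)
5. B LOAD -> counter=5 r=(3,5) succ=(0,1) retry=(1,0)
6. B CAS -> counter=6 r=(3,5) succ=(0,2) retry=(1,0)
7. A LOAD -> counter=6 r=(6,5) succ=(0,2) retry=(1,0)
8. A CAS -> counter=7 r=(6,5) succ=(1,2) retry=(1,0)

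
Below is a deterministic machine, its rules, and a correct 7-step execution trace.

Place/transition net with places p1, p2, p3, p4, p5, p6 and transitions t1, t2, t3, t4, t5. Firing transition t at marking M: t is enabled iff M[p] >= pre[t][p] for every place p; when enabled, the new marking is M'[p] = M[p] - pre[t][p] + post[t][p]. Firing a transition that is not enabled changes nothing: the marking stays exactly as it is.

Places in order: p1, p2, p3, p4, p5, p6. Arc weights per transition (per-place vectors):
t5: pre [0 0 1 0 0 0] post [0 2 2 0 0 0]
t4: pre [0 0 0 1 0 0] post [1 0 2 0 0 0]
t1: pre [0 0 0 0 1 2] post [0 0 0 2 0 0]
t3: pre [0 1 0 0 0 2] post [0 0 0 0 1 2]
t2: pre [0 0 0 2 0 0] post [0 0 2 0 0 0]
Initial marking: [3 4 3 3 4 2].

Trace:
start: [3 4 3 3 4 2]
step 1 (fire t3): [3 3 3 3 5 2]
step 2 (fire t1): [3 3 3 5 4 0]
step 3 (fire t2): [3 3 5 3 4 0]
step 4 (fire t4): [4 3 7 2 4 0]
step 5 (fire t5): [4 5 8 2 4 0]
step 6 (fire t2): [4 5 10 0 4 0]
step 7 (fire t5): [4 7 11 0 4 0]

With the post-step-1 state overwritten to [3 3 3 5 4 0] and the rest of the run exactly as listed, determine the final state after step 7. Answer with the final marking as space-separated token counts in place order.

4 7 11 0 4 0

state after step 1 := [3 3 3 5 4 0]
step 2 (fire t1): [3 3 3 5 4 0]
step 3 (fire t2): [3 3 5 3 4 0]
step 4 (fire t4): [4 3 7 2 4 0]
step 5 (fire t5): [4 5 8 2 4 0]
step 6 (fire t2): [4 5 10 0 4 0]
step 7 (fire t5): [4 7 11 0 4 0]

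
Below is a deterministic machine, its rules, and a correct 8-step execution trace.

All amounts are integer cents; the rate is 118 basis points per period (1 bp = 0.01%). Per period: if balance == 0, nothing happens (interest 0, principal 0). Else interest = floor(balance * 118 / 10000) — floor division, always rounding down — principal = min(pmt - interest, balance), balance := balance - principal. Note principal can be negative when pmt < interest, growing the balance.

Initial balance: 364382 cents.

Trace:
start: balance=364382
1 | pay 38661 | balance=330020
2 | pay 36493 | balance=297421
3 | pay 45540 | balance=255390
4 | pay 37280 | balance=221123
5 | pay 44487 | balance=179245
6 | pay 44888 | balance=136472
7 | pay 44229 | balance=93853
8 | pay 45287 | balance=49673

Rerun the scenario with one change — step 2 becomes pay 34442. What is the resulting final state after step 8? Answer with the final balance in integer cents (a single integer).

51874

(re-executing from step 2 with the substitution; state before step 2: balance=330020)
2 | pay 34442 | balance=299472
3 | pay 45540 | balance=257465
4 | pay 37280 | balance=223223
5 | pay 44487 | balance=181370
6 | pay 44888 | balance=138622
7 | pay 44229 | balance=96028
8 | pay 45287 | balance=51874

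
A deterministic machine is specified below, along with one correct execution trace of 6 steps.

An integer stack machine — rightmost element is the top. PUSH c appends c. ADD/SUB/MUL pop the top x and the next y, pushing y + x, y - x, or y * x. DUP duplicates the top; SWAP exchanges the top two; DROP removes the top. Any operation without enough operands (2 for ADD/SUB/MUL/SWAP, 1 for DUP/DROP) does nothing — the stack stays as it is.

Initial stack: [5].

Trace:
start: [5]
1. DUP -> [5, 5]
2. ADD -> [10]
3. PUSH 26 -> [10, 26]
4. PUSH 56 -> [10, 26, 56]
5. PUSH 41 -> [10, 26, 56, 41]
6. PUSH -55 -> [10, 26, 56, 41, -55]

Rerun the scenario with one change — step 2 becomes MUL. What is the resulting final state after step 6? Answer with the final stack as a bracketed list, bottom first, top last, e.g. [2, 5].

(re-executing from step 2 with the substitution; state before step 2: [5, 5])
2. MUL -> [25]
3. PUSH 26 -> [25, 26]
4. PUSH 56 -> [25, 26, 56]
5. PUSH 41 -> [25, 26, 56, 41]
6. PUSH -55 -> [25, 26, 56, 41, -55]

[25, 26, 56, 41, -55]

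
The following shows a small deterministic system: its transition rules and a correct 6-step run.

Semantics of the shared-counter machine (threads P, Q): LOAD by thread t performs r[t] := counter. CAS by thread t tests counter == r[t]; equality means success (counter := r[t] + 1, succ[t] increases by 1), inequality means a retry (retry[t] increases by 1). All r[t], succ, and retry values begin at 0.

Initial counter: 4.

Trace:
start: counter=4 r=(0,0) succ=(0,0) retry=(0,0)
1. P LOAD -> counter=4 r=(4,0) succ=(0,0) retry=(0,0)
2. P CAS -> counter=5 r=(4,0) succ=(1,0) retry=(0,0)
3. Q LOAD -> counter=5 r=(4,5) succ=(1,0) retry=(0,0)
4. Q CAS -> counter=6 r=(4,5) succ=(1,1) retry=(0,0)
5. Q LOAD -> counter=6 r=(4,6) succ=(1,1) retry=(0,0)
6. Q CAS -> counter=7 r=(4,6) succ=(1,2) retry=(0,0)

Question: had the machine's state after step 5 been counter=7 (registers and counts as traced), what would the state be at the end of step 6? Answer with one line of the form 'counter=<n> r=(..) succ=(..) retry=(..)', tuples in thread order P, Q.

state after step 5 := counter=7 r=(4,6) succ=(1,1) retry=(0,0)
6. Q CAS -> counter=7 r=(4,6) succ=(1,1) retry=(0,1)

counter=7 r=(4,6) succ=(1,1) retry=(0,1)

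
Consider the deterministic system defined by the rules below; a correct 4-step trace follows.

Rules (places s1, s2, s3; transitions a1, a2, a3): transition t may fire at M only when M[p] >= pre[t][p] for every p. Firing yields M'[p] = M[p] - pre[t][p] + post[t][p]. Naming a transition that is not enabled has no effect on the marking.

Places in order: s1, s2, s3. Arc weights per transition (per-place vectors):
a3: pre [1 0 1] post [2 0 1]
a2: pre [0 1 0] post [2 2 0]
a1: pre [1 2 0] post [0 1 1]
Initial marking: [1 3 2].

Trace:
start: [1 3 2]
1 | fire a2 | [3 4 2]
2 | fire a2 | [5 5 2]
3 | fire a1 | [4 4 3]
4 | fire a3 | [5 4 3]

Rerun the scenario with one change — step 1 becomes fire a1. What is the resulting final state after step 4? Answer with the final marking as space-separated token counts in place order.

(re-executing from step 1 with the substitution; state before step 1: [1 3 2])
1 | fire a1 | [0 2 3]
2 | fire a2 | [2 3 3]
3 | fire a1 | [1 2 4]
4 | fire a3 | [2 2 4]

2 2 4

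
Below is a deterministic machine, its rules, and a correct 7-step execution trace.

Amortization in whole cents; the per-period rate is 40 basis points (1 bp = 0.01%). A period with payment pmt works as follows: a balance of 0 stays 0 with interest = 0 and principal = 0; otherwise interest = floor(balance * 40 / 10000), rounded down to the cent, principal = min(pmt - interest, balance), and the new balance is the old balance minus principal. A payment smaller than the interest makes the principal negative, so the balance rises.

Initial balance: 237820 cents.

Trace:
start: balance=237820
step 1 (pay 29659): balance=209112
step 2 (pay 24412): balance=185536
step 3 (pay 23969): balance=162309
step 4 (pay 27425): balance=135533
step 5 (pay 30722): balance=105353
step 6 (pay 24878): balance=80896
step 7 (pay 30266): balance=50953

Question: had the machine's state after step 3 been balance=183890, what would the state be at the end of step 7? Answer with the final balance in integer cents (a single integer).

state after step 3 := balance=183890
step 4 (pay 27425): balance=157200
step 5 (pay 30722): balance=127106
step 6 (pay 24878): balance=102736
step 7 (pay 30266): balance=72880

72880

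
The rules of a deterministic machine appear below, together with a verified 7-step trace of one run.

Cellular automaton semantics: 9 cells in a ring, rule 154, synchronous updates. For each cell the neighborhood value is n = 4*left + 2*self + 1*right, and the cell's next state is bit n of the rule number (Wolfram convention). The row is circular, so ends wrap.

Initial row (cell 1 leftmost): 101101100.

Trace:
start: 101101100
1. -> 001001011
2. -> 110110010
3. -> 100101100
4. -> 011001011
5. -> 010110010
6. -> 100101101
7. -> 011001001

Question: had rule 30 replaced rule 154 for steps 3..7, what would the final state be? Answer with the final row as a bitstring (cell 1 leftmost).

011110111

(re-executing steps 3..7 under rule 30; state before step 3: 110110010)
3. -> 100101110
4. -> 111101000
5. -> 100001101
6. -> 010011001
7. -> 011110111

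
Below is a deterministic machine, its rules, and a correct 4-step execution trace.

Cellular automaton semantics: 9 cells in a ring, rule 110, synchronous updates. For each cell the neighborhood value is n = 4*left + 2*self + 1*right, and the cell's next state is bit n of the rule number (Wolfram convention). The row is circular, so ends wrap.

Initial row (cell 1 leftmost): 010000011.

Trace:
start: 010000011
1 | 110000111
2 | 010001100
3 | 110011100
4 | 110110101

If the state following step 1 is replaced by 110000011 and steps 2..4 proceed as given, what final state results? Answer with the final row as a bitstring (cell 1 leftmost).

110011011

state after step 1 := 110000011
2 | 010000110
3 | 110001110
4 | 110011011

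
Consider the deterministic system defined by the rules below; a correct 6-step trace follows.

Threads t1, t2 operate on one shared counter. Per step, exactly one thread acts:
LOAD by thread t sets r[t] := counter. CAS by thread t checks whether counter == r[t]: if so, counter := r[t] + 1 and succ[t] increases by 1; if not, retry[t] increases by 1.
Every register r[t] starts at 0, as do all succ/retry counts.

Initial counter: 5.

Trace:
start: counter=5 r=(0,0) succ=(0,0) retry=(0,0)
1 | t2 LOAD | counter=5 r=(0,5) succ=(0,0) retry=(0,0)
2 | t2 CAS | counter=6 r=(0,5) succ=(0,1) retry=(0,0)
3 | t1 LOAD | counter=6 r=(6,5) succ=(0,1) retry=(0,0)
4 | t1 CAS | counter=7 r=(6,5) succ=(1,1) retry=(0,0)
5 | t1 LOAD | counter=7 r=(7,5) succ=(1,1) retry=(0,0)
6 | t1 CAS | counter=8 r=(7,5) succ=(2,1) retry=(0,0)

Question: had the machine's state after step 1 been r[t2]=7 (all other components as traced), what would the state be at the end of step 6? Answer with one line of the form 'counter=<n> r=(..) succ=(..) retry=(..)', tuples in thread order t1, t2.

counter=7 r=(6,7) succ=(2,0) retry=(0,1)

state after step 1 := counter=5 r=(0,7) succ=(0,0) retry=(0,0)
2 | t2 CAS | counter=5 r=(0,7) succ=(0,0) retry=(0,1)
3 | t1 LOAD | counter=5 r=(5,7) succ=(0,0) retry=(0,1)
4 | t1 CAS | counter=6 r=(5,7) succ=(1,0) retry=(0,1)
5 | t1 LOAD | counter=6 r=(6,7) succ=(1,0) retry=(0,1)
6 | t1 CAS | counter=7 r=(6,7) succ=(2,0) retry=(0,1)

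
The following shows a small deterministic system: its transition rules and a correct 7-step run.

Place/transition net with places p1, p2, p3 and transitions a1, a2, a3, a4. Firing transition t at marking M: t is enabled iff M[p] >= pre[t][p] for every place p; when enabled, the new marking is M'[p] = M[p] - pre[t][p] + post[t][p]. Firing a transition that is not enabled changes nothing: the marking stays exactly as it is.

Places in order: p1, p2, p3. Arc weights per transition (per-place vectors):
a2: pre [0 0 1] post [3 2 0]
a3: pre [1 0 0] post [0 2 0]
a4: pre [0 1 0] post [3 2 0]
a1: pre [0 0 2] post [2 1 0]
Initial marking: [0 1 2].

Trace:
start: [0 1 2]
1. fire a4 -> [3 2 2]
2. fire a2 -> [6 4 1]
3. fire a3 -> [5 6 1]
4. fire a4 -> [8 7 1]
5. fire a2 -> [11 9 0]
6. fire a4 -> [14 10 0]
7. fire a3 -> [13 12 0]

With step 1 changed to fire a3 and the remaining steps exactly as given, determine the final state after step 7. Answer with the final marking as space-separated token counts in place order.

10 11 0

(re-executing from step 1 with the substitution; state before step 1: [0 1 2])
1. fire a3 -> [0 1 2]
2. fire a2 -> [3 3 1]
3. fire a3 -> [2 5 1]
4. fire a4 -> [5 6 1]
5. fire a2 -> [8 8 0]
6. fire a4 -> [11 9 0]
7. fire a3 -> [10 11 0]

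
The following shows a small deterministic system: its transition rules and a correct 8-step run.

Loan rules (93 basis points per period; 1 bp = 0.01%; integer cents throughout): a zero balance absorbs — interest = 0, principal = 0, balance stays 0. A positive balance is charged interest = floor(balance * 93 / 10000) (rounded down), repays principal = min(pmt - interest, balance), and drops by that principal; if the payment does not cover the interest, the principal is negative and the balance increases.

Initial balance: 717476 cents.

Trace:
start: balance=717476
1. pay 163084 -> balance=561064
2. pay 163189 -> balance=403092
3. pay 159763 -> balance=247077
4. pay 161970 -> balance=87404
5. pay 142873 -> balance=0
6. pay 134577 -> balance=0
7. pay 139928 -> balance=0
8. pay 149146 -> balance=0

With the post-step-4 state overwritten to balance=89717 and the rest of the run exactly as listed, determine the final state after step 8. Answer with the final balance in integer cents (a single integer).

state after step 4 := balance=89717
5. pay 142873 -> balance=0
6. pay 134577 -> balance=0
7. pay 139928 -> balance=0
8. pay 149146 -> balance=0

0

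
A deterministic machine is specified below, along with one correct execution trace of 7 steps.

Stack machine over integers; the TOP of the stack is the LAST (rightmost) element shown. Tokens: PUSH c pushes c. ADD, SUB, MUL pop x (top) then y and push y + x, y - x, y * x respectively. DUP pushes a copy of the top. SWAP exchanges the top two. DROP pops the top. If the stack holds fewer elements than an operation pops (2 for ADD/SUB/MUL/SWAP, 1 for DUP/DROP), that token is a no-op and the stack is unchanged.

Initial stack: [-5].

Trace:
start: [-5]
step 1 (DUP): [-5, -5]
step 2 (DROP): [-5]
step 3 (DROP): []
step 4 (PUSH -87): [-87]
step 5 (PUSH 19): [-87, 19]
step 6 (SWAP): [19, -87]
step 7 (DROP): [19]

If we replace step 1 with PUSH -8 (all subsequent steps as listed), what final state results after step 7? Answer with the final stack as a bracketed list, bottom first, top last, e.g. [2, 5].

(re-executing from step 1 with the substitution; state before step 1: [-5])
step 1 (PUSH -8): [-5, -8]
step 2 (DROP): [-5]
step 3 (DROP): []
step 4 (PUSH -87): [-87]
step 5 (PUSH 19): [-87, 19]
step 6 (SWAP): [19, -87]
step 7 (DROP): [19]

[19]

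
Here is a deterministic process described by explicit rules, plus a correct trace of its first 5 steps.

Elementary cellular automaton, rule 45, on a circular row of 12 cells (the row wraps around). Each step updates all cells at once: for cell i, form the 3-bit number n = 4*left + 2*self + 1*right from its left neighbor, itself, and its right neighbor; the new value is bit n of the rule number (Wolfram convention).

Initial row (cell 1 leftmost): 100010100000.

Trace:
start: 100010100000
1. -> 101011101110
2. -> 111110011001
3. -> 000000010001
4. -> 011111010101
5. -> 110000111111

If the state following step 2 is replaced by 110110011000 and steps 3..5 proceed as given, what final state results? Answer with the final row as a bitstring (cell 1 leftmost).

000001110010

state after step 2 := 110110011000
3. -> 101100010010
4. -> 111001010011
5. -> 000001110010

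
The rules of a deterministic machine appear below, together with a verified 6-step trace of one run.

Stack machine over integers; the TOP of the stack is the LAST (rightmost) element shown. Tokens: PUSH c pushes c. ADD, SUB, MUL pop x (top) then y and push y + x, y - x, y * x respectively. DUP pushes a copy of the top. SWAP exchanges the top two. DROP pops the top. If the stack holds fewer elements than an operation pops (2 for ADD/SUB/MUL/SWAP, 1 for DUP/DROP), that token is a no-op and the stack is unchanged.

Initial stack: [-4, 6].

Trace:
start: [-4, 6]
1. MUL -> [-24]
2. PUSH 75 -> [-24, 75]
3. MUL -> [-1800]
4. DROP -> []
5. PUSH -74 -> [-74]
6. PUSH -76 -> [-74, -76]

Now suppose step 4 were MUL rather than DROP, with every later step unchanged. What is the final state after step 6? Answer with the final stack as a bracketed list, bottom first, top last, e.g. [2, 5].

[-1800, -74, -76]

(re-executing from step 4 with the substitution; state before step 4: [-1800])
4. MUL -> [-1800]
5. PUSH -74 -> [-1800, -74]
6. PUSH -76 -> [-1800, -74, -76]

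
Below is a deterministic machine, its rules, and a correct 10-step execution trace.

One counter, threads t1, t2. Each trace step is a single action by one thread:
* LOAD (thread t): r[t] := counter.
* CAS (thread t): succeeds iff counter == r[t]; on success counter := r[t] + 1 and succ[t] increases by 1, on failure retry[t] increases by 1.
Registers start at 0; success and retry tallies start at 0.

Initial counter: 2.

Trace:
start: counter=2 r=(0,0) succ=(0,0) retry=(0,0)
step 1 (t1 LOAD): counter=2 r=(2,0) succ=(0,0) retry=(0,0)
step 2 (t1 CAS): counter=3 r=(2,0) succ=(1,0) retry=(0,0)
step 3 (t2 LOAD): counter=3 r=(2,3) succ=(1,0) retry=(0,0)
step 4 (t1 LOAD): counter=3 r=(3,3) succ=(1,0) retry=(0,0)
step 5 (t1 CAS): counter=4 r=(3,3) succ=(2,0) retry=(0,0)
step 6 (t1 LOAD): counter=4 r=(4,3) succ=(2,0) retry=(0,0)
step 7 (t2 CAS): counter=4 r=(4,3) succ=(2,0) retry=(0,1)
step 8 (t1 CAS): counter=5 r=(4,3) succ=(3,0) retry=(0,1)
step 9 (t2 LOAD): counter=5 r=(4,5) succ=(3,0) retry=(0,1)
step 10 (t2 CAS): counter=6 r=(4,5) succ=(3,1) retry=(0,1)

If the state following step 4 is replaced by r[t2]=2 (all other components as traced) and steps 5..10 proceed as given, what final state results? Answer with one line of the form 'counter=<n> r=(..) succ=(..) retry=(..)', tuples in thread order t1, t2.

counter=6 r=(4,5) succ=(3,1) retry=(0,1)

state after step 4 := counter=3 r=(3,2) succ=(1,0) retry=(0,0)
step 5 (t1 CAS): counter=4 r=(3,2) succ=(2,0) retry=(0,0)
step 6 (t1 LOAD): counter=4 r=(4,2) succ=(2,0) retry=(0,0)
step 7 (t2 CAS): counter=4 r=(4,2) succ=(2,0) retry=(0,1)
step 8 (t1 CAS): counter=5 r=(4,2) succ=(3,0) retry=(0,1)
step 9 (t2 LOAD): counter=5 r=(4,5) succ=(3,0) retry=(0,1)
step 10 (t2 CAS): counter=6 r=(4,5) succ=(3,1) retry=(0,1)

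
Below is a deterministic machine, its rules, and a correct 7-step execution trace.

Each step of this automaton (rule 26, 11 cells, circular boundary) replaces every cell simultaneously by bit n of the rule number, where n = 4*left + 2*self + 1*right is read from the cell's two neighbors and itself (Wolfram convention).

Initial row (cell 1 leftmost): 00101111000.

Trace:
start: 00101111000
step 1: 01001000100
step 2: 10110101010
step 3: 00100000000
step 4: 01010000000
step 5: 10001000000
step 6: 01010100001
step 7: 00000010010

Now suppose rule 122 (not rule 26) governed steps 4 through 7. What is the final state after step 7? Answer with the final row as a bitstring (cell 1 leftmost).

10101010010

(re-executing steps 4..7 under rule 122; state before step 4: 00100000000)
step 4: 01010000000
step 5: 10101000000
step 6: 01010100001
step 7: 10101010010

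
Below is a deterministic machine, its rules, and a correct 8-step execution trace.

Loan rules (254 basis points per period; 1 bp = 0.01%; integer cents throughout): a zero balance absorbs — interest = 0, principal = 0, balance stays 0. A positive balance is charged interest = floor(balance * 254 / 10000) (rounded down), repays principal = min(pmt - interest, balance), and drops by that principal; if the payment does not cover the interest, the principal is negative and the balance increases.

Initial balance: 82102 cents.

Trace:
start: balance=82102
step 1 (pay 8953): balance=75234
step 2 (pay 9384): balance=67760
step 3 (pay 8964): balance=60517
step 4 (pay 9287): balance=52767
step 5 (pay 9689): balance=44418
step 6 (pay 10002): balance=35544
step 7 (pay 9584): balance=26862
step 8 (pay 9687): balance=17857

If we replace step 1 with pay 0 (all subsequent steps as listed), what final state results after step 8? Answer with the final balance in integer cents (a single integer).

(re-executing from step 1 with the substitution; state before step 1: balance=82102)
step 1 (pay 0): balance=84187
step 2 (pay 9384): balance=76941
step 3 (pay 8964): balance=69931
step 4 (pay 9287): balance=62420
step 5 (pay 9689): balance=54316
step 6 (pay 10002): balance=45693
step 7 (pay 9584): balance=37269
step 8 (pay 9687): balance=28528

28528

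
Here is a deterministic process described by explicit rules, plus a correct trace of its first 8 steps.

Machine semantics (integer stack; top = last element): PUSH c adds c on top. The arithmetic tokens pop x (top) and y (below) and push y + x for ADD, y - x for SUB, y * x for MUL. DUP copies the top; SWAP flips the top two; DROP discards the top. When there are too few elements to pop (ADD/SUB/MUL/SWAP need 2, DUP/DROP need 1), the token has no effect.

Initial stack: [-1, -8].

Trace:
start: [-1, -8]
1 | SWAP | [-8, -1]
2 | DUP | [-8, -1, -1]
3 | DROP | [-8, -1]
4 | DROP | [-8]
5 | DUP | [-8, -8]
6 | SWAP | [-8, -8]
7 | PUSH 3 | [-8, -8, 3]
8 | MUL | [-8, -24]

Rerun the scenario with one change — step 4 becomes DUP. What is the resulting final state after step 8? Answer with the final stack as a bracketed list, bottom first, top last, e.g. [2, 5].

[-8, -1, -1, -3]

(re-executing from step 4 with the substitution; state before step 4: [-8, -1])
4 | DUP | [-8, -1, -1]
5 | DUP | [-8, -1, -1, -1]
6 | SWAP | [-8, -1, -1, -1]
7 | PUSH 3 | [-8, -1, -1, -1, 3]
8 | MUL | [-8, -1, -1, -3]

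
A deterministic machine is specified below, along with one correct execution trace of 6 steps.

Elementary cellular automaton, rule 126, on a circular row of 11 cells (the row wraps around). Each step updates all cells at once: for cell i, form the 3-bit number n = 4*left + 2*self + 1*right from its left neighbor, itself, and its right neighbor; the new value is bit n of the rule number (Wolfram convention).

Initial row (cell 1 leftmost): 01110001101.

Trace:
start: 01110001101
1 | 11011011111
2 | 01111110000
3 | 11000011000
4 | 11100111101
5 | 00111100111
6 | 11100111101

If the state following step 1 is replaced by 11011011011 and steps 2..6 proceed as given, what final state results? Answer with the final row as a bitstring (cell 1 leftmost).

state after step 1 := 11011011011
2 | 01111111110
3 | 11000000011
4 | 01100000110
5 | 11110001111
6 | 00011011000

00011011000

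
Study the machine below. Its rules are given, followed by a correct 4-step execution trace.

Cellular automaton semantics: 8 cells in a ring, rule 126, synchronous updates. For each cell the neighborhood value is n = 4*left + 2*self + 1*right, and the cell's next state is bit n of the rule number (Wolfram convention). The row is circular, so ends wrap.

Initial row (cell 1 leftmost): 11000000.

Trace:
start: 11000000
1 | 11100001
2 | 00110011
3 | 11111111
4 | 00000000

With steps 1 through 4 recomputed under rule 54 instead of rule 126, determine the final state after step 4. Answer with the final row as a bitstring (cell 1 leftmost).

(re-executing steps 1..4 under rule 54; state before step 1: 11000000)
1 | 00100001
2 | 11110011
3 | 00001100
4 | 00010010

00010010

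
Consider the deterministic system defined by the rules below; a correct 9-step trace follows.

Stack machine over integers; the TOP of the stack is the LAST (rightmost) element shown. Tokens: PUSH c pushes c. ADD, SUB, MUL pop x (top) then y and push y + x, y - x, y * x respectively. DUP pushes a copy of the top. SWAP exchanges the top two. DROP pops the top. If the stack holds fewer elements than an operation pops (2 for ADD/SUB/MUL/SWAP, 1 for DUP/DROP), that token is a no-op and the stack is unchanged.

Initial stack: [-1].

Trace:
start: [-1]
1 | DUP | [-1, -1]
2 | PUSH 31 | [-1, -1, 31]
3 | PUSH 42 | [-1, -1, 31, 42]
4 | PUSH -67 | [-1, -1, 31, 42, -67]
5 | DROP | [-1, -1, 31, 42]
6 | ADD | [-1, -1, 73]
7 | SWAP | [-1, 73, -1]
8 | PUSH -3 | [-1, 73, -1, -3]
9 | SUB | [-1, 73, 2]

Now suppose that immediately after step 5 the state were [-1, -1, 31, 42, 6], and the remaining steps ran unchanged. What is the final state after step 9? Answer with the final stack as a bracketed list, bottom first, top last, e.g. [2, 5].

state after step 5 := [-1, -1, 31, 42, 6]
6 | ADD | [-1, -1, 31, 48]
7 | SWAP | [-1, -1, 48, 31]
8 | PUSH -3 | [-1, -1, 48, 31, -3]
9 | SUB | [-1, -1, 48, 34]

[-1, -1, 48, 34]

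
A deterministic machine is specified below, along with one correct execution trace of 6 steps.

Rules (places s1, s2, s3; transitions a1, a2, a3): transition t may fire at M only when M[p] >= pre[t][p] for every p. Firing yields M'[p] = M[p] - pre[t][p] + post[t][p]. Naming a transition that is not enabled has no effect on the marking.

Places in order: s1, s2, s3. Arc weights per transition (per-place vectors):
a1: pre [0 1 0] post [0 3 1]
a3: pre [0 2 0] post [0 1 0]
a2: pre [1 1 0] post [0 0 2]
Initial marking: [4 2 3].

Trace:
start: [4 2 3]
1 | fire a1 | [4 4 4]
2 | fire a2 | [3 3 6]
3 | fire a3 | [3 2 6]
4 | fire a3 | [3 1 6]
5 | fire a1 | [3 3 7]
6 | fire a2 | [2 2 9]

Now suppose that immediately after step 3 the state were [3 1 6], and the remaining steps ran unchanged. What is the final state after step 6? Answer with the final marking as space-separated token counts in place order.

state after step 3 := [3 1 6]
4 | fire a3 | [3 1 6]
5 | fire a1 | [3 3 7]
6 | fire a2 | [2 2 9]

2 2 9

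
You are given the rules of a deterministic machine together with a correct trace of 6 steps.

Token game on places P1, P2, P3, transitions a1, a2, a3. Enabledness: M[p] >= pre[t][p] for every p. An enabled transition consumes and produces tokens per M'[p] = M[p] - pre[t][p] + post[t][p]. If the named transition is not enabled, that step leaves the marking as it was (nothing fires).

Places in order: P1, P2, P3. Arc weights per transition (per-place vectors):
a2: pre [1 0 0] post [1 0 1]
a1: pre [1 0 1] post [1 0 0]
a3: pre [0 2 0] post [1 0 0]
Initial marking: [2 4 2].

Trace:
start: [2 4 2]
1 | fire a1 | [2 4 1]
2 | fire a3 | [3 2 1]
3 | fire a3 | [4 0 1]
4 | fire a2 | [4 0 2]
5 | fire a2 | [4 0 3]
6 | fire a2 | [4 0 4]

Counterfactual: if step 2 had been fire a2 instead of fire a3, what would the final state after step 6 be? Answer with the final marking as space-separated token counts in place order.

(re-executing from step 2 with the substitution; state before step 2: [2 4 1])
2 | fire a2 | [2 4 2]
3 | fire a3 | [3 2 2]
4 | fire a2 | [3 2 3]
5 | fire a2 | [3 2 4]
6 | fire a2 | [3 2 5]

3 2 5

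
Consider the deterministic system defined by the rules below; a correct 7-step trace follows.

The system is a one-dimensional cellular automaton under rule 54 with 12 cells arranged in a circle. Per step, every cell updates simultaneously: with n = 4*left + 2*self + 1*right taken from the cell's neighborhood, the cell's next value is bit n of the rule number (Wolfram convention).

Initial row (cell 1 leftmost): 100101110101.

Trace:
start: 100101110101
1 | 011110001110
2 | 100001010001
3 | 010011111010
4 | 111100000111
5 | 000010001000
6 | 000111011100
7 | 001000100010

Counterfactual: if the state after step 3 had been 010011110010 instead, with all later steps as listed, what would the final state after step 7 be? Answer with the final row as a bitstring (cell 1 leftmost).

state after step 3 := 010011110010
4 | 111100001111
5 | 000010010000
6 | 000111111000
7 | 001000000100

001000000100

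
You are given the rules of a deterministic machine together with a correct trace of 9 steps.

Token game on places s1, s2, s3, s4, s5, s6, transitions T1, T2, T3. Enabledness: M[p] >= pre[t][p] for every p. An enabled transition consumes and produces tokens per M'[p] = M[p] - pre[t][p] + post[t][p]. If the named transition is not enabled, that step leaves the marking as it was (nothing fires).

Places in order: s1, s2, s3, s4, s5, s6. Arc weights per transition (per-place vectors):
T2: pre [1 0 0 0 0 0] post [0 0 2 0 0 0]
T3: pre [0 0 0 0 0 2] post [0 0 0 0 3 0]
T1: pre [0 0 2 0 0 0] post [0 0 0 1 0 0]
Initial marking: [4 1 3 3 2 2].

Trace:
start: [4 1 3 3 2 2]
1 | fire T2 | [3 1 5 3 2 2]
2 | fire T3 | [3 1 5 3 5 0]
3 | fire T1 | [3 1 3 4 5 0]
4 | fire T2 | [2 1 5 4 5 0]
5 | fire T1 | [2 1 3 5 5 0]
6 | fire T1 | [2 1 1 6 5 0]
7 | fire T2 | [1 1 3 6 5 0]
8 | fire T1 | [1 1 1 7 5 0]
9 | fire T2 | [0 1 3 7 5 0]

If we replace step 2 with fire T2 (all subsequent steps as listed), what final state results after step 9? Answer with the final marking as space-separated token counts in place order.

(re-executing from step 2 with the substitution; state before step 2: [3 1 5 3 2 2])
2 | fire T2 | [2 1 7 3 2 2]
3 | fire T1 | [2 1 5 4 2 2]
4 | fire T2 | [1 1 7 4 2 2]
5 | fire T1 | [1 1 5 5 2 2]
6 | fire T1 | [1 1 3 6 2 2]
7 | fire T2 | [0 1 5 6 2 2]
8 | fire T1 | [0 1 3 7 2 2]
9 | fire T2 | [0 1 3 7 2 2]

0 1 3 7 2 2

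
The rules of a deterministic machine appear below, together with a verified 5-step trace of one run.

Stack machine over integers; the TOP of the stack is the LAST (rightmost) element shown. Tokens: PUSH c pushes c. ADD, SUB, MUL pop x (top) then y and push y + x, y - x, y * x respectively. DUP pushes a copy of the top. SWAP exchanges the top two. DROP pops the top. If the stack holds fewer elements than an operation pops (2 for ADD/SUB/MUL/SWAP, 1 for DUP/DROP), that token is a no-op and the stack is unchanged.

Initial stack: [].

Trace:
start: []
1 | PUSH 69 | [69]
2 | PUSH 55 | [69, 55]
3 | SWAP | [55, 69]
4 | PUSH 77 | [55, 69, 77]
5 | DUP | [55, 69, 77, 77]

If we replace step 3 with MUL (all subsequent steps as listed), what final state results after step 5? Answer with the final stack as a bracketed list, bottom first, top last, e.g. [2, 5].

(re-executing from step 3 with the substitution; state before step 3: [69, 55])
3 | MUL | [3795]
4 | PUSH 77 | [3795, 77]
5 | DUP | [3795, 77, 77]

[3795, 77, 77]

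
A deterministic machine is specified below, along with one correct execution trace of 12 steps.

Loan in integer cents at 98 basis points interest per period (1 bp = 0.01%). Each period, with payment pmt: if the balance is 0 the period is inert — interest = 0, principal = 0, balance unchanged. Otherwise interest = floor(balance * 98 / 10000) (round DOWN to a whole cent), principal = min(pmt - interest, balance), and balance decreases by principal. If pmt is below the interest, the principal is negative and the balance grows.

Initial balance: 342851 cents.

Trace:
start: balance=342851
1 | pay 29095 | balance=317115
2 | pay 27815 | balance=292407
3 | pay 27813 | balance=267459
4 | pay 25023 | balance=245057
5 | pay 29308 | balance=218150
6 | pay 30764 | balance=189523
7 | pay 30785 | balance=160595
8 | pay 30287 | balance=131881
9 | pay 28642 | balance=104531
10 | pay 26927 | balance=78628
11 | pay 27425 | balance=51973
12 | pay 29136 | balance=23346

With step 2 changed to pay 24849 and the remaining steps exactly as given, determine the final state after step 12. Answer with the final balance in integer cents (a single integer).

(re-executing from step 2 with the substitution; state before step 2: balance=317115)
2 | pay 24849 | balance=295373
3 | pay 27813 | balance=270454
4 | pay 25023 | balance=248081
5 | pay 29308 | balance=221204
6 | pay 30764 | balance=192607
7 | pay 30785 | balance=163709
8 | pay 30287 | balance=135026
9 | pay 28642 | balance=107707
10 | pay 26927 | balance=81835
11 | pay 27425 | balance=55211
12 | pay 29136 | balance=26616

26616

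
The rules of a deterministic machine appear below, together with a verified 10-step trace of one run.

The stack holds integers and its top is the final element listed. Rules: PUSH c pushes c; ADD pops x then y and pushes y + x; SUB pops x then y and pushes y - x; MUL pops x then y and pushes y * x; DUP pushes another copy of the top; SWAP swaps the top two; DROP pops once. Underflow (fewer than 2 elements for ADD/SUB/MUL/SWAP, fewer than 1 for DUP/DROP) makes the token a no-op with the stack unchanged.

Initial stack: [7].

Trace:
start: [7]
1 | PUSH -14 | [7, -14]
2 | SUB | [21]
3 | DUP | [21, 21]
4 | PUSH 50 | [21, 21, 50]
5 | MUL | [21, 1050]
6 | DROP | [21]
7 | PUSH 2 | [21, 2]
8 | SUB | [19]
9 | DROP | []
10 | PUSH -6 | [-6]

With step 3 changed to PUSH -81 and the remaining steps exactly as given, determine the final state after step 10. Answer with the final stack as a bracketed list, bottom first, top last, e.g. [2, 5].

[-6]

(re-executing from step 3 with the substitution; state before step 3: [21])
3 | PUSH -81 | [21, -81]
4 | PUSH 50 | [21, -81, 50]
5 | MUL | [21, -4050]
6 | DROP | [21]
7 | PUSH 2 | [21, 2]
8 | SUB | [19]
9 | DROP | []
10 | PUSH -6 | [-6]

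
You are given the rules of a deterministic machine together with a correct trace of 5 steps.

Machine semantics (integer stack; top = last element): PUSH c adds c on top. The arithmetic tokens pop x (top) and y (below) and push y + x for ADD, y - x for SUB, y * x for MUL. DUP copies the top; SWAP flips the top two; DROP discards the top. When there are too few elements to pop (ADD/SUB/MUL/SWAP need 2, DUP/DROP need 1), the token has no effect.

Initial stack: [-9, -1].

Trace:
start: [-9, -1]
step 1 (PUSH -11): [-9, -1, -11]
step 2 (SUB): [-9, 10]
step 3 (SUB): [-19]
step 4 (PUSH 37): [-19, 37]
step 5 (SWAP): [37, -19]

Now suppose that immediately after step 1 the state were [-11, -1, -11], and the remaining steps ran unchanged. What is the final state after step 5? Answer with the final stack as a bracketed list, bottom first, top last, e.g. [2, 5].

[37, -21]

state after step 1 := [-11, -1, -11]
step 2 (SUB): [-11, 10]
step 3 (SUB): [-21]
step 4 (PUSH 37): [-21, 37]
step 5 (SWAP): [37, -21]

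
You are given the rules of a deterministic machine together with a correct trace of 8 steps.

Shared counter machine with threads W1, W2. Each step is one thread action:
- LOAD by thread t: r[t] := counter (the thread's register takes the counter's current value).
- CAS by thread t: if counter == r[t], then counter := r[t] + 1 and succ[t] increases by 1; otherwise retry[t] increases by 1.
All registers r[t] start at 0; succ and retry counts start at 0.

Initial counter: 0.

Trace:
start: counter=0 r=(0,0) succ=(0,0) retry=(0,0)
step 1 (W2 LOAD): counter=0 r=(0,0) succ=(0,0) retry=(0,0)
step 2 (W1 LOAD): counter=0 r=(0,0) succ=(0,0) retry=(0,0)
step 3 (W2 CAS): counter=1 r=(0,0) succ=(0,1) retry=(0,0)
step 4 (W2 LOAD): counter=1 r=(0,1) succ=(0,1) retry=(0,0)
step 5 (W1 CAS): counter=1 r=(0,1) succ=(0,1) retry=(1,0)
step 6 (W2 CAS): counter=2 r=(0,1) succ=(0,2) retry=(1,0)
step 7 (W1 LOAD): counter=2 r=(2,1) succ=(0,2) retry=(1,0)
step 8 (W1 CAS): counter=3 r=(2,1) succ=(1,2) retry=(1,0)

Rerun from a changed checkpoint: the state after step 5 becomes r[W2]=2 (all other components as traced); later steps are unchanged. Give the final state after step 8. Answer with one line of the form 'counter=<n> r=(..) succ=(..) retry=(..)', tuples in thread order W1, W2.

state after step 5 := counter=1 r=(0,2) succ=(0,1) retry=(1,0)
step 6 (W2 CAS): counter=1 r=(0,2) succ=(0,1) retry=(1,1)
step 7 (W1 LOAD): counter=1 r=(1,2) succ=(0,1) retry=(1,1)
step 8 (W1 CAS): counter=2 r=(1,2) succ=(1,1) retry=(1,1)

counter=2 r=(1,2) succ=(1,1) retry=(1,1)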